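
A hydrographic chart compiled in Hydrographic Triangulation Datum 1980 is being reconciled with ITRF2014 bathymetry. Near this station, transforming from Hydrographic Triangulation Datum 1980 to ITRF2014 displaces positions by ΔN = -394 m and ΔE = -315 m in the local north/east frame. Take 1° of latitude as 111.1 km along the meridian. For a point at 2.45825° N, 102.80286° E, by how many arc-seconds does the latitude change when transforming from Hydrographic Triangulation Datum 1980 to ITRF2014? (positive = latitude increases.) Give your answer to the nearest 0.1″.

Δφ = -12.8″

1° of latitude = 111.1 km, so Δφ = -394.0 / 111100 = -0.0035464° = -12.767″.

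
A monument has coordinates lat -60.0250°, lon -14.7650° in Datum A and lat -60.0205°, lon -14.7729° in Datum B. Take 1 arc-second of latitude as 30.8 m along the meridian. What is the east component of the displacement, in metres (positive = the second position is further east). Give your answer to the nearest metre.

ΔE = -438 m

Δφ = -60.0205° − -60.0250° = +0.0045°; Δλ = -14.7729° − -14.7650° = -0.0079°.
1° of latitude = 3600 × 30.80 = 110880 m.
ΔN = Δφ × 110880 = 499.0 m; ΔE = Δλ × 110880 × cos(-60.0250°) = -0.0079 × 110880 × 0.499622 = -437.6 m.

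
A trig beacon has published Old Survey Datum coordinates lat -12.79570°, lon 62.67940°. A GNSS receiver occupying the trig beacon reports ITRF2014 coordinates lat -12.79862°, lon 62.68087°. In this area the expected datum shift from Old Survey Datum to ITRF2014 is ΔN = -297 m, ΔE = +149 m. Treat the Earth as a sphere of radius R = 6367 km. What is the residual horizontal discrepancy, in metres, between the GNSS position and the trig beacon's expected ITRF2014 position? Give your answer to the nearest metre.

29 m

Observed coordinate differences: Δφ = -0.00292°, Δλ = +0.00147°.
Converting to metres (1° lat = 111125 m, cos φ = 0.975166): observed ΔN = -324.5 m, observed ΔE = 159.3 m.
Subtracting the expected shift leaves a residual of -324.5 − (-297) = -27.5 m north and 159.3 − (149) = 10.3 m east.
Residual distance = √((-27.5)² + 10.3²) = 29.4 m.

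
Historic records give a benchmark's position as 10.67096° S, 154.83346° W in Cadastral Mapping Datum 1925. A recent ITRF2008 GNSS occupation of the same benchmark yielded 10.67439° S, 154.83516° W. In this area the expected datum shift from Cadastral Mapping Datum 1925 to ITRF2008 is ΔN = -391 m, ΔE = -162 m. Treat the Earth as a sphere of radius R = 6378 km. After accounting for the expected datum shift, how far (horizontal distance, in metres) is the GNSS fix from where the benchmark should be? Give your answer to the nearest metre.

Observed coordinate differences: Δφ = -0.00343°, Δλ = -0.00170°.
Converting to metres (1° lat = 111317 m, cos φ = 0.982707): observed ΔN = -381.8 m, observed ΔE = -186.0 m.
Subtracting the expected shift leaves a residual of -381.8 − (-391) = 9.2 m north and -186.0 − (-162) = -24.0 m east.
Residual distance = √(9.2² + (-24.0)²) = 25.7 m.

26 m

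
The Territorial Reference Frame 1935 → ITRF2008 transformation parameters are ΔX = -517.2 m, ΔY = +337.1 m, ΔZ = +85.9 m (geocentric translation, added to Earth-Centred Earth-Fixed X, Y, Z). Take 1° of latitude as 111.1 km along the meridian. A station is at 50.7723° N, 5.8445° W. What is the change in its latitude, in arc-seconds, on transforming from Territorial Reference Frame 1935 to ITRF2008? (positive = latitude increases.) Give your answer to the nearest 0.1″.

sin φ = 0.774639, cos φ = 0.632404, sin λ = -0.101829, cos λ = 0.994802.
North component: ΔN = −sin φ cos λ·ΔX − sin φ sin λ·ΔY + cos φ·ΔZ = −(0.774639)(0.994802)(-517.2) − (0.774639)(-0.101829)(337.1) + (0.632404)(85.9) = 479.47 m.
1° of latitude spans 111100 m, so Δφ = 479.47 / 111100 × 3600 = 15.537″.

Δφ = 15.5″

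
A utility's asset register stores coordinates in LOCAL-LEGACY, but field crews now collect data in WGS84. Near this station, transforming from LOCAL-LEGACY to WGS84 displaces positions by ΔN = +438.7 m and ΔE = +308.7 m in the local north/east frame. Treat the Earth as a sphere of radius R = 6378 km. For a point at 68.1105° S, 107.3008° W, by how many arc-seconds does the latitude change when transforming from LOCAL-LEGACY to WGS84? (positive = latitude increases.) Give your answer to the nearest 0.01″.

On a sphere of radius R, 1 rad of latitude = R, so Δφ = ΔN / R = 438.7 / 6378000 = 6.8783e-05 rad = 14.188″.

Δφ = 14.19″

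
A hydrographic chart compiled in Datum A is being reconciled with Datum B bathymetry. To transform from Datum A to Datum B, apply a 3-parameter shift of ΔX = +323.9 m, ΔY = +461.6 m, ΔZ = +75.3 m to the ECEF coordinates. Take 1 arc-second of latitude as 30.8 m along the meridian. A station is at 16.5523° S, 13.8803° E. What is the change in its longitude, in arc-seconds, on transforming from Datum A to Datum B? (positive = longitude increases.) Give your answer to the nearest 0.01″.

Δλ = 12.55″

sin φ = -0.284890, cos φ = 0.958560, sin λ = 0.239894, cos λ = 0.970799.
East component: ΔE = −sin λ·ΔX + cos λ·ΔY = −(0.239894)(323.9) + (0.970799)(461.6) = 370.42 m.
1° of latitude spans 3600 × 30.80 = 110880 m; at latitude φ, 1° of longitude spans that × cos φ = 106285.1 m, so Δλ = 370.42 / 106285.1 × 3600 = 12.547″.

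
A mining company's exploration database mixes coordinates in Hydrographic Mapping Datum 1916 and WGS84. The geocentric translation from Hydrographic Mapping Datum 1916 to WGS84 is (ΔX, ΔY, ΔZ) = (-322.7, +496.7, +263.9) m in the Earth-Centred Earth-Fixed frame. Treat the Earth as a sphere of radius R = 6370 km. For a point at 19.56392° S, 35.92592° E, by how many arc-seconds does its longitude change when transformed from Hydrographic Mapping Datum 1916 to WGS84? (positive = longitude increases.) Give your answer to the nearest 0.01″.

Δλ = 20.33″

sin φ = -0.334858, cos φ = 0.942269, sin λ = 0.586739, cos λ = 0.809776.
East component: ΔE = −sin λ·ΔX + cos λ·ΔY = −(0.586739)(-322.7) + (0.809776)(496.7) = 591.56 m.
1° of latitude spans πR/180 = 111177 m; at latitude φ, 1° of longitude spans that × cos φ = 104759.0 m, so Δλ = 591.56 / 104759.0 × 3600 = 20.329″.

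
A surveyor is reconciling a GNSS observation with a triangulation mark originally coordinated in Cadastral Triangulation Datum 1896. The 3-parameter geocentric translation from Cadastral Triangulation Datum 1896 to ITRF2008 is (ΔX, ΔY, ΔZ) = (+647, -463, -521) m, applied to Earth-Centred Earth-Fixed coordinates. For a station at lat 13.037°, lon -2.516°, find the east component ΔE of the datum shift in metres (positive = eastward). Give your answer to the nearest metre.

ΔE = -434 m

The local east axis at (φ, λ) is (−sin λ, cos λ, 0), so ΔE = −sin(-2.516°)·647 + cos(-2.516°)·(-463) = -434.15 m.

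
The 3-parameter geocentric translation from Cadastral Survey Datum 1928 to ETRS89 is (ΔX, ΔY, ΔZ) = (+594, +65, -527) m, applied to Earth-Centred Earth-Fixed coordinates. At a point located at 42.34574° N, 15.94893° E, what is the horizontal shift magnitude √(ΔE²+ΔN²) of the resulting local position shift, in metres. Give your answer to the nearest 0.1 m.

At φ = 42.34574°, λ = 15.94893°: sin φ = 0.673603, cos φ = 0.739094, sin λ = 0.274780, cos λ = 0.961507.
ΔE = −sin λ·ΔX + cos λ·ΔY = −(0.274780)·(594) + (0.961507)·(65) = -100.72 m.
ΔN = −sin φ cos λ·ΔX − sin φ sin λ·ΔY + cos φ·ΔZ = −(0.673603)(0.961507)(594) − (0.673603)(0.274780)(65) + (0.739094)(-527) = -786.25 m.
Horizontal magnitude = √(ΔE² + ΔN²) = √((-100.72)² + (-786.25)²) = 792.68 m.

792.7 m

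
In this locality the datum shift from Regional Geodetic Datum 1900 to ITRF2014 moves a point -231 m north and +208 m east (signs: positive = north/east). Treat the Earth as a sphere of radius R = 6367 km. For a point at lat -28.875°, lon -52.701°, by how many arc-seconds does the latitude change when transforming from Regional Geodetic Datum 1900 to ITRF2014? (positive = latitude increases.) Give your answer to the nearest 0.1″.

On a sphere of radius R, 1 rad of latitude = R, so Δφ = ΔN / R = -231.0 / 6367000 = -3.6281e-05 rad = -7.483″.

Δφ = -7.5″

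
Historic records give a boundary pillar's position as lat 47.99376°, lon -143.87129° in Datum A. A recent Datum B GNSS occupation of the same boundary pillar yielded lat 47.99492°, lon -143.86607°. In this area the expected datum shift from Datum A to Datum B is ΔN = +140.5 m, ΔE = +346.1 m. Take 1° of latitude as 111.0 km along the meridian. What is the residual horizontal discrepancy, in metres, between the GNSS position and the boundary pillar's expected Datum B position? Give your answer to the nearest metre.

43 m

Observed coordinate differences: Δφ = +0.00116°, Δλ = +0.00522°.
Converting to metres (1° lat = 111000 m, cos φ = 0.669212): observed ΔN = 128.8 m, observed ΔE = 387.8 m.
Subtracting the expected shift leaves a residual of 128.8 − (140.5) = -11.7 m north and 387.8 − (346.1) = 41.7 m east.
Residual distance = √((-11.7)² + 41.7²) = 43.3 m.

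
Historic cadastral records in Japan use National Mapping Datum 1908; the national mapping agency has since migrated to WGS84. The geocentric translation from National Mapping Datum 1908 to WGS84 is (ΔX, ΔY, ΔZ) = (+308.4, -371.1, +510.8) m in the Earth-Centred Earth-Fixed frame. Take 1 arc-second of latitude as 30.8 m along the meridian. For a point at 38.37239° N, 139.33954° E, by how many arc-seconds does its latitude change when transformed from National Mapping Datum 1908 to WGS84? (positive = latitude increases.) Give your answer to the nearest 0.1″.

sin φ = 0.620770, cos φ = 0.783993, sin λ = 0.651575, cos λ = -0.758584.
North component: ΔN = −sin φ cos λ·ΔX − sin φ sin λ·ΔY + cos φ·ΔZ = −(0.620770)(-0.758584)(308.4) − (0.620770)(0.651575)(-371.1) + (0.783993)(510.8) = 695.79 m.
1° of latitude spans 3600 × 30.80 = 110880 m, so Δφ = 695.79 / 110880 × 3600 = 22.591″.

Δφ = 22.6″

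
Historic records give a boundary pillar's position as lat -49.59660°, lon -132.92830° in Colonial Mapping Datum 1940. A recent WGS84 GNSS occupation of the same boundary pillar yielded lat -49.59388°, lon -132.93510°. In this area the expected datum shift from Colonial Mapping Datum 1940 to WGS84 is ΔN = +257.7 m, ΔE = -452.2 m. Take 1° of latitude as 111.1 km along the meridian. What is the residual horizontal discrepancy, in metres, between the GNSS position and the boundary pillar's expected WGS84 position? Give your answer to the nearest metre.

58 m

Observed coordinate differences: Δφ = +0.00272°, Δλ = -0.00680°.
Converting to metres (1° lat = 111100 m, cos φ = 0.648165): observed ΔN = 302.2 m, observed ΔE = -489.7 m.
Subtracting the expected shift leaves a residual of 302.2 − (257.7) = 44.5 m north and -489.7 − (-452.2) = -37.5 m east.
Residual distance = √(44.5² + (-37.5)²) = 58.2 m.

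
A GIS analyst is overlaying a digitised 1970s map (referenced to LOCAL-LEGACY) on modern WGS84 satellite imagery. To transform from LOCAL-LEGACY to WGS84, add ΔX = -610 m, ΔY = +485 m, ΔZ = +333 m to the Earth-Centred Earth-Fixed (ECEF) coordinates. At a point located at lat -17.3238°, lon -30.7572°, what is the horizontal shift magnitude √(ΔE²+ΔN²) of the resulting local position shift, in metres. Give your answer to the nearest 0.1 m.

At φ = -17.3238°, λ = -30.7572°: sin φ = -0.297771, cos φ = 0.954637, sin λ = -0.511401, cos λ = 0.859342.
ΔE = −sin λ·ΔX + cos λ·ΔY = −(-0.511401)·(-610) + (0.859342)·(485) = 104.83 m.
ΔN = −sin φ cos λ·ΔX − sin φ sin λ·ΔY + cos φ·ΔZ = −(-0.297771)(0.859342)(-610) − (-0.297771)(-0.511401)(485) + (0.954637)(333) = 87.95 m.
Horizontal magnitude = √(ΔE² + ΔN²) = √(104.83² + 87.95²) = 136.83 m.

136.8 m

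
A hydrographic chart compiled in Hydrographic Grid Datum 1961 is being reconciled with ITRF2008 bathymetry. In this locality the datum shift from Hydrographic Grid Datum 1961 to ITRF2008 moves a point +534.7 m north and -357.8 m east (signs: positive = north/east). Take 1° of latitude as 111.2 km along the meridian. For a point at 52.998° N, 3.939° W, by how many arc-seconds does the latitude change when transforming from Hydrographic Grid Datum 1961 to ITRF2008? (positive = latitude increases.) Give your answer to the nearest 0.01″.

1° of latitude = 111.2 km, so Δφ = 534.7 / 111200 = 0.0048085° = 17.310″.

Δφ = 17.31″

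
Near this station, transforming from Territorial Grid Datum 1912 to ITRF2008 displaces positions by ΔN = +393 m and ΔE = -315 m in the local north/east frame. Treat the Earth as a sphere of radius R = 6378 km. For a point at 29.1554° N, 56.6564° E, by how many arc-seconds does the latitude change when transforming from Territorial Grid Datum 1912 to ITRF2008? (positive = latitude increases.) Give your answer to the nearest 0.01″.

Δφ = 12.71″

On a sphere of radius R, 1 rad of latitude = R, so Δφ = ΔN / R = 393.0 / 6378000 = 6.1618e-05 rad = 12.710″.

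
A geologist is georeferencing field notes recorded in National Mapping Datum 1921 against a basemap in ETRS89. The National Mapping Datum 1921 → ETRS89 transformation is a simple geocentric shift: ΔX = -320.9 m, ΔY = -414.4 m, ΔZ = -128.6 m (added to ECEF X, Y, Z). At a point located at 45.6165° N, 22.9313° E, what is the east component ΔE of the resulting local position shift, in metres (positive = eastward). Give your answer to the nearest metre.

ΔE = -257 m

The local east axis at (φ, λ) is (−sin λ, cos λ, 0), so ΔE = −sin(22.9313°)·(-320.9) + cos(22.9313°)·(-414.4) = -256.62 m.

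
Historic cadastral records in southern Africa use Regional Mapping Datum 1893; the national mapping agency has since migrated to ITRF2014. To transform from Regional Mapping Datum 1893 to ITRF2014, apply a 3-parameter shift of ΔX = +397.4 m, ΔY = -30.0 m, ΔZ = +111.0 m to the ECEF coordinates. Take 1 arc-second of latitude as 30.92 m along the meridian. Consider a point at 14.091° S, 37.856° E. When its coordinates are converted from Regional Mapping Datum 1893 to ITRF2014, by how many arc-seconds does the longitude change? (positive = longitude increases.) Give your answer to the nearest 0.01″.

sin φ = -0.243463, cos φ = 0.969910, sin λ = 0.613679, cos λ = 0.789556.
East component: ΔE = −sin λ·ΔX + cos λ·ΔY = −(0.613679)(397.4) + (0.789556)(-30.0) = -267.56 m.
1° of latitude spans 3600 × 30.92 = 111312 m; at latitude φ, 1° of longitude spans that × cos φ = 107962.7 m, so Δλ = -267.56 / 107962.7 × 3600 = -8.922″.

Δλ = -8.92″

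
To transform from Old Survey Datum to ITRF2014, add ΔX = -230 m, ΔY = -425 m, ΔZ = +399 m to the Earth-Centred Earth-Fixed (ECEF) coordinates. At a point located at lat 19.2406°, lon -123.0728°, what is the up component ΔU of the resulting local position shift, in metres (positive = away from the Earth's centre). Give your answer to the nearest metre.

ΔU = 586 m

At φ = 19.2406°, λ = -123.0728°: sin φ = 0.329536, cos φ = 0.944143, sin λ = -0.837978, cos λ = -0.545704.
ΔU = cos φ cos λ·ΔX + cos φ sin λ·ΔY + sin φ·ΔZ = (0.944143)(-0.545704)(-230) + (0.944143)(-0.837978)(-425) + (0.329536)(399) = 586.23 m.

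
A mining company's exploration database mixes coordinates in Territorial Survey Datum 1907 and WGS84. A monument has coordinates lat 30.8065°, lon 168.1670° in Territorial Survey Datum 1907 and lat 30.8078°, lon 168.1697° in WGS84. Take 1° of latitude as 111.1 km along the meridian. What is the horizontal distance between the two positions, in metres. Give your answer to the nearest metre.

Δφ = 30.8078° − 30.8065° = +0.0013°; Δλ = 168.1697° − 168.1670° = +0.0027°.
ΔN = Δφ × 111100 = 144.4 m; ΔE = Δλ × 111100 × cos(30.8065°) = +0.0027 × 111100 × 0.858902 = 257.6 m.
Distance = √(ΔE² + ΔN²) = √(257.6² + 144.4²) = 295.4 m.

295 m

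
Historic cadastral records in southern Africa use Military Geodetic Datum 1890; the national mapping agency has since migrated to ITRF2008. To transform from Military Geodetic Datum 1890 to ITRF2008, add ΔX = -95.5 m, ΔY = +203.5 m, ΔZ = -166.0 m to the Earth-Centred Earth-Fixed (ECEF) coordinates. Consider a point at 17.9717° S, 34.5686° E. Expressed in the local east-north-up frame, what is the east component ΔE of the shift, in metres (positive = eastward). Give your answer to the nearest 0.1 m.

ΔE = 221.8 m

The local east axis at (φ, λ) is (−sin λ, cos λ, 0), so ΔE = −sin(34.5686°)·(-95.5) + cos(34.5686°)·203.5 = 221.76 m.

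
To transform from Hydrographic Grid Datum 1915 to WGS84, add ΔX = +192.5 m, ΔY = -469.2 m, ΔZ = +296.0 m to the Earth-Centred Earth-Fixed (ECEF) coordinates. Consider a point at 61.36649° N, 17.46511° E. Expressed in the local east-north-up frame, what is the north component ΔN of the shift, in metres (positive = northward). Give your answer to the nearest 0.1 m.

ΔN = 104.3 m

At φ = 61.36649°, λ = 17.46511°: sin φ = 0.877703, cos φ = 0.479205, sin λ = 0.300125, cos λ = 0.953900.
ΔN = −sin φ cos λ·ΔX − sin φ sin λ·ΔY + cos φ·ΔZ = −(0.877703)(0.953900)(192.5) − (0.877703)(0.300125)(-469.2) + (0.479205)(296.0) = 104.27 m.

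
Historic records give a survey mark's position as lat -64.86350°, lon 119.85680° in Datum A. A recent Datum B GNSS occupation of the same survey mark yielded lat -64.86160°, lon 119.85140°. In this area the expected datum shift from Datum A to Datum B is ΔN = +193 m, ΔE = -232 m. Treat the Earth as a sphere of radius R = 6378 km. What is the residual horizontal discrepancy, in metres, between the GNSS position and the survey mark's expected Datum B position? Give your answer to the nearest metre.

Observed coordinate differences: Δφ = +0.00190°, Δλ = -0.00540°.
Converting to metres (1° lat = 111317 m, cos φ = 0.424776): observed ΔN = 211.5 m, observed ΔE = -255.3 m.
Subtracting the expected shift leaves a residual of 211.5 − (193) = 18.5 m north and -255.3 − (-232) = -23.3 m east.
Residual distance = √(18.5² + (-23.3)²) = 29.8 m.

30 m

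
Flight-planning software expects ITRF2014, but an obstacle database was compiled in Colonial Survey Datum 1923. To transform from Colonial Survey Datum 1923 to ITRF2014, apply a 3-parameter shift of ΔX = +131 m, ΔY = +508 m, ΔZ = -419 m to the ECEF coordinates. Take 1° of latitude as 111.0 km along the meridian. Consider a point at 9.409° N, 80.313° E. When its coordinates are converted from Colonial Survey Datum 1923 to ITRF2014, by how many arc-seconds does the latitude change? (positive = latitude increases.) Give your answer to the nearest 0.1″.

sin φ = 0.163481, cos φ = 0.986546, sin λ = 0.985742, cos λ = 0.168266.
North component: ΔN = −sin φ cos λ·ΔX − sin φ sin λ·ΔY + cos φ·ΔZ = −(0.163481)(0.168266)(131) − (0.163481)(0.985742)(508) + (0.986546)(-419) = -498.83 m.
1° of latitude spans 111000 m, so Δφ = -498.83 / 111000 × 3600 = -16.178″.

Δφ = -16.2″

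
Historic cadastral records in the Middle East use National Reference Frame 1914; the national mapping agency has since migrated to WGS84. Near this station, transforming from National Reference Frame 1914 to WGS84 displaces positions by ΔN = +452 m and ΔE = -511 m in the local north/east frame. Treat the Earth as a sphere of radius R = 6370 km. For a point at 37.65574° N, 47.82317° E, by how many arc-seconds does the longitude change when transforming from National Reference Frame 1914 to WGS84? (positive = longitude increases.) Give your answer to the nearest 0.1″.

At latitude 37.65574°, cos φ = 0.791696.
One radian of longitude at latitude φ spans R cos φ, so Δλ = ΔE / (R cos φ) = -511.0 / (6370000 × 0.791696) = -1.0133e-04 rad = -20.900″.

Δλ = -20.9″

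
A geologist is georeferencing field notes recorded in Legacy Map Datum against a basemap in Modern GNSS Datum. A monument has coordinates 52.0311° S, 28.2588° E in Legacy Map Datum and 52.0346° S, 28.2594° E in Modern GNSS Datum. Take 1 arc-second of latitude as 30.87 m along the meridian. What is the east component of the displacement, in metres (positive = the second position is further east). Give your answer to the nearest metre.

Δφ = -52.0346° − -52.0311° = -0.0035°; Δλ = 28.2594° − 28.2588° = +0.0006°.
1° of latitude = 3600 × 30.87 = 111132 m.
ΔN = Δφ × 111132 = -389.0 m; ΔE = Δλ × 111132 × cos(-52.0311°) = +0.0006 × 111132 × 0.615234 = 41.0 m.

ΔE = 41 m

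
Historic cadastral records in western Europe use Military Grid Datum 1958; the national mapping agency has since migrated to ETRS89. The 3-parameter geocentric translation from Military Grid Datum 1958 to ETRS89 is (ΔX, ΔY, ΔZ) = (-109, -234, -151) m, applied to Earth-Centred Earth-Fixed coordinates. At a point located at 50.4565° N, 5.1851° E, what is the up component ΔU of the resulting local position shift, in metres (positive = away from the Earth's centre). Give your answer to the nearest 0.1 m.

At φ = 50.4565°, λ = 5.1851°: sin φ = 0.771141, cos φ = 0.636664, sin λ = 0.090374, cos λ = 0.995908.
ΔU = cos φ cos λ·ΔX + cos φ sin λ·ΔY + sin φ·ΔZ = (0.636664)(0.995908)(-109) + (0.636664)(0.090374)(-234) + (0.771141)(-151) = -199.02 m.

ΔU = -199.0 m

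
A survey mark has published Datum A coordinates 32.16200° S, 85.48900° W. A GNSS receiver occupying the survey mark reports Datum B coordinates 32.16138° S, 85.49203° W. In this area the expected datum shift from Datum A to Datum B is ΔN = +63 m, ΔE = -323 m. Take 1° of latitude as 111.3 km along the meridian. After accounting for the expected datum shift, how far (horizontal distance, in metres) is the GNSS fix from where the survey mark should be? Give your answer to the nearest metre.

38 m

Observed coordinate differences: Δφ = +0.00062°, Δλ = -0.00303°.
Converting to metres (1° lat = 111300 m, cos φ = 0.846546): observed ΔN = 69.0 m, observed ΔE = -285.5 m.
Subtracting the expected shift leaves a residual of 69.0 − (63) = 6.0 m north and -285.5 − (-323) = 37.5 m east.
Residual distance = √(6.0² + 37.5²) = 38.0 m.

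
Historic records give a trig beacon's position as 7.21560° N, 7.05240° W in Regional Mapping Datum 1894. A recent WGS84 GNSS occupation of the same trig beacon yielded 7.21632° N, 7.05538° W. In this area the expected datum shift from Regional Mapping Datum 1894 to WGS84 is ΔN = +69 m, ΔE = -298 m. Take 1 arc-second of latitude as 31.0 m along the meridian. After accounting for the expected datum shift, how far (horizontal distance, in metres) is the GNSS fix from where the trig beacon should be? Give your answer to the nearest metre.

Observed coordinate differences: Δφ = +0.00072°, Δλ = -0.00298°.
Converting to metres (1° lat = 111600 m, cos φ = 0.992081): observed ΔN = 80.4 m, observed ΔE = -329.9 m.
Subtracting the expected shift leaves a residual of 80.4 − (69) = 11.4 m north and -329.9 − (-298) = -31.9 m east.
Residual distance = √(11.4² + (-31.9)²) = 33.9 m.

34 m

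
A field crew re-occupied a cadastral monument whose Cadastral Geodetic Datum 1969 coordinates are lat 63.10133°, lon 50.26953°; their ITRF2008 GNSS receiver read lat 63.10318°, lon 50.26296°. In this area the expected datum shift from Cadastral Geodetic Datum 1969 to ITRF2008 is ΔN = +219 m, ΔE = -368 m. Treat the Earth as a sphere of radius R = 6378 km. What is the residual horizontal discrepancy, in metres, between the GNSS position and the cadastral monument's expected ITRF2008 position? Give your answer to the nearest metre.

39 m

Observed coordinate differences: Δφ = +0.00185°, Δλ = -0.00657°.
Converting to metres (1° lat = 111317 m, cos φ = 0.452414): observed ΔN = 205.9 m, observed ΔE = -330.9 m.
Subtracting the expected shift leaves a residual of 205.9 − (219) = -13.1 m north and -330.9 − (-368) = 37.1 m east.
Residual distance = √((-13.1)² + 37.1²) = 39.4 m.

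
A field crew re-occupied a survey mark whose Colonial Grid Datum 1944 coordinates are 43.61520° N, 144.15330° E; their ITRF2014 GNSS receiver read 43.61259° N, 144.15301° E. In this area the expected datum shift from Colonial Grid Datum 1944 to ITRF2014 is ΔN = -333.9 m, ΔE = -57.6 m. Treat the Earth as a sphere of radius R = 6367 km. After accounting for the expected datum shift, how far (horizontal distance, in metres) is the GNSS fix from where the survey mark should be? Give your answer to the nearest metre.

56 m

Observed coordinate differences: Δφ = -0.00261°, Δλ = -0.00029°.
Converting to metres (1° lat = 111125 m, cos φ = 0.723989): observed ΔN = -290.0 m, observed ΔE = -23.3 m.
Subtracting the expected shift leaves a residual of -290.0 − (-333.9) = 43.9 m north and -23.3 − (-57.6) = 34.3 m east.
Residual distance = √(43.9² + 34.3²) = 55.7 m.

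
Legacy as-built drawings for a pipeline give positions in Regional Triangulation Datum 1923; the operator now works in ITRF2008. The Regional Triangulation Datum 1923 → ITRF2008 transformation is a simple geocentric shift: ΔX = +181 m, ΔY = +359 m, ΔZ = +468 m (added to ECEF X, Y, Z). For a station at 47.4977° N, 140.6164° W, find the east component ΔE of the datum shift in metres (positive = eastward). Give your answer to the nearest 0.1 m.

ΔE = -162.6 m

The local east axis at (φ, λ) is (−sin λ, cos λ, 0), so ΔE = −sin(-140.6164°)·181 + cos(-140.6164°)·359 = -162.63 m.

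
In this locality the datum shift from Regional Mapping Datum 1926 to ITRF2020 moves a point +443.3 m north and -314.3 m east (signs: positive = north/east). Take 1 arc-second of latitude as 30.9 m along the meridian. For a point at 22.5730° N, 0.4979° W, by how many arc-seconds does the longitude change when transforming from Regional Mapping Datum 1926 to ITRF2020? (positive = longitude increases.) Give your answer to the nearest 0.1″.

Δλ = -11.0″

At latitude 22.5730°, cos φ = 0.923391.
1″ of longitude at this latitude = 30.90 × cos φ = 28.5328 m, so Δλ = -314.3 / 28.5328 = -11.015″.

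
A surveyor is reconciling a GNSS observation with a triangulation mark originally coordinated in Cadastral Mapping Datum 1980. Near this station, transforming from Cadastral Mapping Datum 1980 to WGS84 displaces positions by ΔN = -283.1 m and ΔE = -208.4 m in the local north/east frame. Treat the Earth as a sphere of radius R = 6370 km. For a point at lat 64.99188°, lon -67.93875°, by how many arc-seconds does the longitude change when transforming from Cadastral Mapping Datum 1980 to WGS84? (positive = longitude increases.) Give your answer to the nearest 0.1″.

Δλ = -16.0″

At latitude 64.99188°, cos φ = 0.422747.
One radian of longitude at latitude φ spans R cos φ, so Δλ = ΔE / (R cos φ) = -208.4 / (6370000 × 0.422747) = -7.7389e-05 rad = -15.963″.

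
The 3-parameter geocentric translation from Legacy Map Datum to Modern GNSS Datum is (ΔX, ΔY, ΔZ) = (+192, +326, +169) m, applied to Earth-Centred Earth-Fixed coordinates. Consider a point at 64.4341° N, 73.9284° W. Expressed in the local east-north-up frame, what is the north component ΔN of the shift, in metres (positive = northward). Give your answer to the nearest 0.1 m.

The local north axis is (−sin φ cos λ, −sin φ sin λ, cos φ), giving ΔN = -47.949 + 282.587 + 72.932 = 307.57 m.

ΔN = 307.6 m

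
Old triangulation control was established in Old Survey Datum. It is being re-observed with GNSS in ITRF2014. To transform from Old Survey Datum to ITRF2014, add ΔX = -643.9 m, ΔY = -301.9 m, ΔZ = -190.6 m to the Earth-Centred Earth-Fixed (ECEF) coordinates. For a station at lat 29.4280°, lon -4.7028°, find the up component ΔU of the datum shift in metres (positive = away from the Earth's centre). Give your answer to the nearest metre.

ΔU = -631 m

The local up (radial) axis is (cos φ cos λ, cos φ sin λ, sin φ), giving ΔU = -558.932 + 21.558 − 93.647 = -631.02 m.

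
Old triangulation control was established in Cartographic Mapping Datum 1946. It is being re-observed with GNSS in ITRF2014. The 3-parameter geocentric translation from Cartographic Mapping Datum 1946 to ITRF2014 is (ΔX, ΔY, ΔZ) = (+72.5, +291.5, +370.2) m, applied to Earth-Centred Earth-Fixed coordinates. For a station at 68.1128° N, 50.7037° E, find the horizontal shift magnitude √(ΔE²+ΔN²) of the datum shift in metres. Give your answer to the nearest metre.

The local east axis at (φ, λ) is (−sin λ, cos λ, 0), so ΔE = −sin(50.7037°)·72.5 + cos(50.7037°)·291.5 = 128.51 m.
The local north axis is (−sin φ cos λ, −sin φ sin λ, cos φ), giving ΔN = -42.607 − 209.326 + 138.003 = -113.93 m.
Horizontal magnitude = √(ΔE² + ΔN²) = √(128.51² + (-113.93)²) = 171.74 m.

172 m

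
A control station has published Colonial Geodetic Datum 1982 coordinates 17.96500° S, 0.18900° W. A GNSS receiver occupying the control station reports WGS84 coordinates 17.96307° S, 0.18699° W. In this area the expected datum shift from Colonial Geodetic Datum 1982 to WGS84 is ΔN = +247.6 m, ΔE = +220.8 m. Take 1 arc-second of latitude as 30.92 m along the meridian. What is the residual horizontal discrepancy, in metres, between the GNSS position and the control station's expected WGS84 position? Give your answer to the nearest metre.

Observed coordinate differences: Δφ = +0.00193°, Δλ = +0.00201°.
Converting to metres (1° lat = 111312 m, cos φ = 0.951245): observed ΔN = 214.8 m, observed ΔE = 212.8 m.
Subtracting the expected shift leaves a residual of 214.8 − (247.6) = -32.8 m north and 212.8 − (220.8) = -8.0 m east.
Residual distance = √((-32.8)² + (-8.0)²) = 33.7 m.

34 m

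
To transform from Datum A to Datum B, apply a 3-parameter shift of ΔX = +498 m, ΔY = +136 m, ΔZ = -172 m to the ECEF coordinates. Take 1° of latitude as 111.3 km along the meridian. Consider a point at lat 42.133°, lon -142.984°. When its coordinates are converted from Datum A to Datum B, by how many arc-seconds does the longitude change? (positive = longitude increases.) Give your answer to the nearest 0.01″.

sin φ = 0.670854, cos φ = 0.741590, sin λ = -0.602038, cos λ = -0.798467.
East component: ΔE = −sin λ·ΔX + cos λ·ΔY = −(-0.602038)(498) + (-0.798467)(136) = 191.22 m.
1° of latitude spans 111300 m; at latitude φ, 1° of longitude spans that × cos φ = 82538.9 m, so Δλ = 191.22 / 82538.9 × 3600 = 8.340″.

Δλ = 8.34″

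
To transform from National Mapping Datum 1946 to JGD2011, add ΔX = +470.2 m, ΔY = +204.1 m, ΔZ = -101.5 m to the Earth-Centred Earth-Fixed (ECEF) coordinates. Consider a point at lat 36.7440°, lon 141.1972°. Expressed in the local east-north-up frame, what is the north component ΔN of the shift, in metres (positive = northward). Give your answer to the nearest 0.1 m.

At φ = 36.7440°, λ = 141.1972°: sin φ = 0.598241, cos φ = 0.801316, sin λ = 0.626642, cos λ = -0.779307.
ΔN = −sin φ cos λ·ΔX − sin φ sin λ·ΔY + cos φ·ΔZ = −(0.598241)(-0.779307)(470.2) − (0.598241)(0.626642)(204.1) + (0.801316)(-101.5) = 61.37 m.

ΔN = 61.4 m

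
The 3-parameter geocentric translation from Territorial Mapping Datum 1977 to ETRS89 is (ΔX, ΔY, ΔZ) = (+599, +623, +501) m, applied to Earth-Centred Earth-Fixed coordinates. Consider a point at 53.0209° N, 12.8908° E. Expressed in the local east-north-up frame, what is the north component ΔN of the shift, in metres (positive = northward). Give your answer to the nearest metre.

ΔN = -276 m

At φ = 53.0209°, λ = 12.8908°: sin φ = 0.798855, cos φ = 0.601524, sin λ = 0.223094, cos λ = 0.974797.
ΔN = −sin φ cos λ·ΔX − sin φ sin λ·ΔY + cos φ·ΔZ = −(0.798855)(0.974797)(599) − (0.798855)(0.223094)(623) + (0.601524)(501) = -276.12 m.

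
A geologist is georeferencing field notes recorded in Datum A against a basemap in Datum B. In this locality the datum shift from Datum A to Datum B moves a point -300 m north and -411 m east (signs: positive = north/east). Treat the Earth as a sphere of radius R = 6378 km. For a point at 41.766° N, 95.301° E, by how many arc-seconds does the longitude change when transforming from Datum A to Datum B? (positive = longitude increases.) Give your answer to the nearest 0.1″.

At latitude 41.766°, cos φ = 0.745871.
One radian of longitude at latitude φ spans R cos φ, so Δλ = ΔE / (R cos φ) = -411.0 / (6378000 × 0.745871) = -8.6396e-05 rad = -17.820″.

Δλ = -17.8″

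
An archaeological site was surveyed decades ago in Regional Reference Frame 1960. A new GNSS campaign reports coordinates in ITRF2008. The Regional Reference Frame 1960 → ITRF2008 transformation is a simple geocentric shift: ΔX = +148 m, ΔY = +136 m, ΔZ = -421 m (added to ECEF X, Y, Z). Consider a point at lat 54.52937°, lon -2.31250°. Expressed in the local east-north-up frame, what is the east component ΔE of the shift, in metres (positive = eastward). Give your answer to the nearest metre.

ΔE = 142 m

The local east axis at (φ, λ) is (−sin λ, cos λ, 0), so ΔE = −sin(-2.31250°)·148 + cos(-2.31250°)·136 = 141.86 m.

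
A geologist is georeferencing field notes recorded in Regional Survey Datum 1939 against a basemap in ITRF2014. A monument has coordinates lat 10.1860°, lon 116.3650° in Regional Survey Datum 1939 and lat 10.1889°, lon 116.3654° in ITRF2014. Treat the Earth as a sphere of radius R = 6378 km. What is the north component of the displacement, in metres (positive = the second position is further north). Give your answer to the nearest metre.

Δφ = 10.1889° − 10.1860° = +0.0029°; Δλ = 116.3654° − 116.3650° = +0.0004°.
1° along a meridian = πR/180 = 111317 m.
ΔN = Δφ × 111317 = 322.8 m; ΔE = Δλ × 111317 × cos(10.1860°) = +0.0004 × 111317 × 0.984239 = 43.8 m.

ΔN = 323 m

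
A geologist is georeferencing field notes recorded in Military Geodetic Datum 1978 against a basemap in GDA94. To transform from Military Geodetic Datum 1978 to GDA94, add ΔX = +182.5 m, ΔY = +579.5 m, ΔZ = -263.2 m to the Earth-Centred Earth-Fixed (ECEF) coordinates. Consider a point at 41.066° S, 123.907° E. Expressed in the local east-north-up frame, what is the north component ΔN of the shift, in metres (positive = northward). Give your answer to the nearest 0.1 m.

At φ = -41.066°, λ = 123.907°: sin φ = -0.656928, cos φ = 0.753953, sin λ = 0.829944, cos λ = -0.557847.
ΔN = −sin φ cos λ·ΔX − sin φ sin λ·ΔY + cos φ·ΔZ = −(-0.656928)(-0.557847)(182.5) − (-0.656928)(0.829944)(579.5) + (0.753953)(-263.2) = 50.63 m.

ΔN = 50.6 m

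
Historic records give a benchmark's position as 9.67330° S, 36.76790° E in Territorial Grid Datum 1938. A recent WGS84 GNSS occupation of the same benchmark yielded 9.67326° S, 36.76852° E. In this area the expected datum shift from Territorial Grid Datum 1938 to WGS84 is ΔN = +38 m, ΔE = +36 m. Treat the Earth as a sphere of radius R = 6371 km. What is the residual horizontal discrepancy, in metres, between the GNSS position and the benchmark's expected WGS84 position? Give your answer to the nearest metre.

46 m

Observed coordinate differences: Δφ = +0.00004°, Δλ = +0.00062°.
Converting to metres (1° lat = 111195 m, cos φ = 0.985782): observed ΔN = 4.4 m, observed ΔE = 68.0 m.
Subtracting the expected shift leaves a residual of 4.4 − (38) = -33.6 m north and 68.0 − (36) = 32.0 m east.
Residual distance = √((-33.6)² + 32.0²) = 46.3 m.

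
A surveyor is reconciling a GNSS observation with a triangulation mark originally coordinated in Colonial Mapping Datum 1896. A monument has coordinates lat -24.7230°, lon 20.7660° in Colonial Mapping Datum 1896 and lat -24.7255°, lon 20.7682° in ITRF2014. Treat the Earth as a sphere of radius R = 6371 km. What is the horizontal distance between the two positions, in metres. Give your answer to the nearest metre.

356 m

Δφ = -24.7255° − -24.7230° = -0.0025°; Δλ = 20.7682° − 20.7660° = +0.0022°.
1° along a meridian = πR/180 = 111195 m.
ΔN = Δφ × 111195 = -278.0 m; ΔE = Δλ × 111195 × cos(-24.7230°) = +0.0022 × 111195 × 0.908340 = 222.2 m.
Distance = √(ΔE² + ΔN²) = √(222.2² + (-278.0)²) = 355.9 m.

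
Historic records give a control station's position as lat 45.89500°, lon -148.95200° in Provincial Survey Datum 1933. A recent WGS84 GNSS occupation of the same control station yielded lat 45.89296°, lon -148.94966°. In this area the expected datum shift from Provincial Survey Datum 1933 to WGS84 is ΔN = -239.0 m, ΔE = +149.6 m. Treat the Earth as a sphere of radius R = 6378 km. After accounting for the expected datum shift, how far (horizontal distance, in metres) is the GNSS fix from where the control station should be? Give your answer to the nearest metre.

34 m

Observed coordinate differences: Δφ = -0.00204°, Δλ = +0.00234°.
Converting to metres (1° lat = 111317 m, cos φ = 0.695975): observed ΔN = -227.1 m, observed ΔE = 181.3 m.
Subtracting the expected shift leaves a residual of -227.1 − (-239.0) = 11.9 m north and 181.3 − (149.6) = 31.7 m east.
Residual distance = √(11.9² + 31.7²) = 33.9 m.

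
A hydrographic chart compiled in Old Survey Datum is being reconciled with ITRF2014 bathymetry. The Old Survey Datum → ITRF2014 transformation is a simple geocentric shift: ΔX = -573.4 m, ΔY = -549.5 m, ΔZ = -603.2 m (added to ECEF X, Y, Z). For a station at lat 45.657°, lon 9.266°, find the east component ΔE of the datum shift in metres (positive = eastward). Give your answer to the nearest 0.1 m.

ΔE = -450.0 m

The local east axis at (φ, λ) is (−sin λ, cos λ, 0), so ΔE = −sin(9.266°)·(-573.4) + cos(9.266°)·(-549.5) = -450.00 m.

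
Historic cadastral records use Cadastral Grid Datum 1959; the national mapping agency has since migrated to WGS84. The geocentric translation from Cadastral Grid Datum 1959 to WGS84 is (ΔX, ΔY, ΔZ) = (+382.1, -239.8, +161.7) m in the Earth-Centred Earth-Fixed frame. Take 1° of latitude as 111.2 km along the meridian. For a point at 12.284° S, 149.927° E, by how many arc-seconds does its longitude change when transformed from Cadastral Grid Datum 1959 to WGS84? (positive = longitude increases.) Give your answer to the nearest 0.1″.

Δλ = 0.5″

sin φ = -0.212758, cos φ = 0.977105, sin λ = 0.501103, cos λ = -0.865388.
East component: ΔE = −sin λ·ΔX + cos λ·ΔY = −(0.501103)(382.1) + (-0.865388)(-239.8) = 16.05 m.
1° of latitude spans 111200 m; at latitude φ, 1° of longitude spans that × cos φ = 108654.1 m, so Δλ = 16.05 / 108654.1 × 3600 = 0.532″.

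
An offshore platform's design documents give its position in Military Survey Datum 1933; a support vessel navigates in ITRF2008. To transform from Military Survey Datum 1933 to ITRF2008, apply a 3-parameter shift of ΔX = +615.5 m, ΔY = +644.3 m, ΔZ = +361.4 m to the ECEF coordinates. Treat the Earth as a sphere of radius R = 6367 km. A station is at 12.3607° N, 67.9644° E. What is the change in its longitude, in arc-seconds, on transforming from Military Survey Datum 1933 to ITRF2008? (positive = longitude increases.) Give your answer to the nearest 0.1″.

Δλ = -10.9″

sin φ = 0.214065, cos φ = 0.976819, sin λ = 0.926951, cos λ = 0.375183.
East component: ΔE = −sin λ·ΔX + cos λ·ΔY = −(0.926951)(615.5) + (0.375183)(644.3) = -328.81 m.
1° of latitude spans πR/180 = 111125 m; at latitude φ, 1° of longitude spans that × cos φ = 108549.2 m, so Δλ = -328.81 / 108549.2 × 3600 = -10.905″.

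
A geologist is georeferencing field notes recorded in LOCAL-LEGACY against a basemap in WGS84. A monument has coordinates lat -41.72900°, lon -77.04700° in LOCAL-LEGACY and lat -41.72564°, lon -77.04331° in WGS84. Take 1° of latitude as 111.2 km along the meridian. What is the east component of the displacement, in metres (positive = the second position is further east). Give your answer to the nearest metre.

ΔE = 306 m

Δφ = -41.72564° − -41.72900° = +0.00336°; Δλ = -77.04331° − -77.04700° = +0.00369°.
ΔN = Δφ × 111200 = 373.6 m; ΔE = Δλ × 111200 × cos(-41.72900°) = +0.00369 × 111200 × 0.746301 = 306.2 m.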